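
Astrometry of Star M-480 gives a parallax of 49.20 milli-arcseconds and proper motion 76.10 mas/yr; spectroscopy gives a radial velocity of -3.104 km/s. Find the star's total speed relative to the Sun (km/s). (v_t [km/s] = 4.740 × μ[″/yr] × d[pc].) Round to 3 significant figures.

7.96 km/s

d = 1/p = 1/0.04920″ = 20.325 pc.
μ = 76.10 mas/yr = 0.07610 ″/yr.
v_t = 4.740 μ d = 4.740 × 0.07610 × 20.325 = 7.3315 km/s.
v = √(v_r² + v_t²) = √((-3.104)² + 7.3315²) = √63.3857 = 7.9615 km/s.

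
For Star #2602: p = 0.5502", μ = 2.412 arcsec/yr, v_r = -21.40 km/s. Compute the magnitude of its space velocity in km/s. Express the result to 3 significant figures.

d = 1/p = 1/0.5502″ = 1.8175 pc.
v_t = 4.740 μ d = 4.740 × 2.412 × 1.8175 = 20.779 km/s.
v = √(v_r² + v_t²) = √((-21.40)² + 20.779²) = √889.727 = 29.828 km/s.

29.8 km/s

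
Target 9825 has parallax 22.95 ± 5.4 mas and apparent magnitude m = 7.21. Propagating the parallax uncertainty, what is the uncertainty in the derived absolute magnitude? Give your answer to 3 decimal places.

σ_M = 0.511 mag

M = m − 5 log₁₀ d + 5 = m + 5 log₁₀ p + 5, so ∂M/∂p = 5/(p ln 10).
σ_M = (5/ln 10) · (σ_p/p) = 2.1715 × 5.4/22.95 = 2.1715 × 0.23529 = 0.51093.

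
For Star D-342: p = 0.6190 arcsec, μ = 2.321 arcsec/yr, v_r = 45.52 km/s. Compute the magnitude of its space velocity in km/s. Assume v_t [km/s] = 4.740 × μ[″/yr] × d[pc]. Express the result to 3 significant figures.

48.9 km/s

d = 1/p = 1/0.6190″ = 1.6155 pc.
v_t = 4.740 μ d = 4.740 × 2.321 × 1.6155 = 17.773 km/s.
v = √(v_r² + v_t²) = √(45.52² + 17.773²) = √2387.95 = 48.867 km/s.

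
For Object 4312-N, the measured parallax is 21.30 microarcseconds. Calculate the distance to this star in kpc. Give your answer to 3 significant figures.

46.9 kpc

p = 21.30 microarcseconds = 0.00002130 arcsec.
d = 1/p = 1/0.00002130 = 46948 pc.
= 46.948 kpc.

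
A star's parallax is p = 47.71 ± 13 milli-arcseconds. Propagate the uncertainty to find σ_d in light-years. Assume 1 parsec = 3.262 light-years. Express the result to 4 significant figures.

18.63 ly

d = 1/p, so σ_d = σ_p / p².
σ_d = 0.0130 / (0.04771)² = 0.0130 / 0.0022762 = 5.7113 pc = 5.7113 × 3.262 ly = 18.63 ly.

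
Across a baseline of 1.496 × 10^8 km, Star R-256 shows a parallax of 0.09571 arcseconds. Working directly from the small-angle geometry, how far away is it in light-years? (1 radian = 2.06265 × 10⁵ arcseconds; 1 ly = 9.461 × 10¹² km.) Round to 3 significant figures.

34.1 ly

θ = 0.09571″ = 0.09571/206265 = 4.6401 × 10^-7 rad.
d = B/θ = (1.496 × 10^8) / (4.6401 × 10^-7) = 3.2241 × 10^14 km = (3.2241 × 10^14) / (9.461 × 10^12) ly = 34.078 ly.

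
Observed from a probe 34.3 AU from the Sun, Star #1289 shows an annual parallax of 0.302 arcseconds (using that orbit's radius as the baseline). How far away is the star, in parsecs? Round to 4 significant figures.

113.6 pc

With baseline B (in AU) and parallax p (in arcsec), d = B/p parsecs.
d = 34.3 / 0.302 = 113.58 pc.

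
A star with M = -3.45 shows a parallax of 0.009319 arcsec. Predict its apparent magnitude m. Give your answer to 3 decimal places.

d = 1/p = 1/0.009319″ = 107.31 pc.
m − M = 5 log₁₀ d − 5 = 5 log₁₀(107.31) − 5 = 10.1532 − 5 = 5.1532.
m = M + (m − M) = -3.45 + 5.1532 = 1.703.

m = 1.703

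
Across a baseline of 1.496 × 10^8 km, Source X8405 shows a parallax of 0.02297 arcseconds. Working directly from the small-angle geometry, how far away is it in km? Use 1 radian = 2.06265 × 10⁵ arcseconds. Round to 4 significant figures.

θ = 0.02297″ = 0.02297/206265 = 1.1136 × 10^-7 rad.
d = B/θ = (1.496 × 10^8) / (1.1136 × 10^-7) = 1.3434 × 10^15 km.

1.343 × 10^15 km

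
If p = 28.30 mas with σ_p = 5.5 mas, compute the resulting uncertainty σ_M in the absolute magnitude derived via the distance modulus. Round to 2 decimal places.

M = m − 5 log₁₀ d + 5 = m + 5 log₁₀ p + 5, so ∂M/∂p = 5/(p ln 10).
σ_M = (5/ln 10) · (σ_p/p) = 2.1715 × 5.5/28.30 = 2.1715 × 0.19435 = 0.42203.

σ_M = 0.42 mag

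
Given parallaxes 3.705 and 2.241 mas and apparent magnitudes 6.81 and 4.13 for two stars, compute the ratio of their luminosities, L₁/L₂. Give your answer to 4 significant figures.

d₁ = 1/p₁ = 1/0.003705″ = 269.91 pc; d₂ = 1/p₂ = 1/0.002241″ = 446.23 pc.
M₁ = m₁ − 5 log₁₀ d₁ + 5 = 6.81 − 12.1561 + 5 = -0.3461.
M₂ = 4.13 − 13.2478 + 5 = -4.1178.
L₁/L₂ = 10^(0.4(M₂ − M₁)) = 10^(0.4 × (-3.7717)) = 10^(-1.50868) = 0.030997.

L₁/L₂ = 0.03100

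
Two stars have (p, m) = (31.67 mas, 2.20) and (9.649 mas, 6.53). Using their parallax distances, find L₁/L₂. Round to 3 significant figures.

L₁/L₂ = 5.01

d₁ = 1/p₁ = 1/0.03167″ = 31.576 pc; d₂ = 1/p₂ = 1/0.009649″ = 103.64 pc.
M₁ = m₁ − 5 log₁₀ d₁ + 5 = 2.20 − 7.4968 + 5 = -0.2968.
M₂ = 6.53 − 10.0776 + 5 = 1.4524.
L₁/L₂ = 10^(0.4(M₂ − M₁)) = 10^(0.4 × 1.7492) = 10^0.69968 = 5.0082.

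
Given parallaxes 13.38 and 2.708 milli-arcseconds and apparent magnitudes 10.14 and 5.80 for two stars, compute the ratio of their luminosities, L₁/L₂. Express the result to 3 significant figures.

d₁ = 1/p₁ = 1/0.01338″ = 74.738 pc; d₂ = 1/p₂ = 1/0.002708″ = 369.28 pc.
M₁ = m₁ − 5 log₁₀ d₁ + 5 = 10.14 − 9.3677 + 5 = 5.7723.
M₂ = 5.80 − 12.8368 + 5 = -2.0368.
L₁/L₂ = 10^(0.4(M₂ − M₁)) = 10^(0.4 × (-7.8091)) = 10^(-3.12364) = 0.00075225.

L₁/L₂ = 0.000752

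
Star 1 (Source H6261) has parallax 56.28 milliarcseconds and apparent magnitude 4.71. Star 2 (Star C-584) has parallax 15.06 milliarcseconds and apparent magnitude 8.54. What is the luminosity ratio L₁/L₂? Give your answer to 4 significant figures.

L₁/L₂ = 2.437

d₁ = 1/p₁ = 1/0.05628″ = 17.768 pc; d₂ = 1/p₂ = 1/0.01506″ = 66.401 pc.
M₁ = m₁ − 5 log₁₀ d₁ + 5 = 4.71 − 6.2482 + 5 = 3.4618.
M₂ = 8.54 − 9.1109 + 5 = 4.4291.
L₁/L₂ = 10^(0.4(M₂ − M₁)) = 10^(0.4 × 0.9673) = 10^0.38692 = 2.4374.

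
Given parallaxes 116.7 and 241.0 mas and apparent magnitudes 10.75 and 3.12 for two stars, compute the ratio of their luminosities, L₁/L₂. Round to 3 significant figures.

d₁ = 1/p₁ = 1/0.1167″ = 8.569 pc; d₂ = 1/p₂ = 1/0.2410″ = 4.1494 pc.
M₁ = m₁ − 5 log₁₀ d₁ + 5 = 10.75 − 4.6647 + 5 = 11.0853.
M₂ = 3.12 − 3.0899 + 5 = 5.0301.
L₁/L₂ = 10^(0.4(M₂ − M₁)) = 10^(0.4 × (-6.0552)) = 10^(-2.42208) = 0.0037837.

L₁/L₂ = 0.00378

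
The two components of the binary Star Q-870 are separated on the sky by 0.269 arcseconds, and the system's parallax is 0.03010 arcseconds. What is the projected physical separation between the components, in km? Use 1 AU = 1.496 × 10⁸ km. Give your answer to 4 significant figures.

d = 1/p = 1/0.03010″ = 33.223 pc.
At distance d (pc), an angle of θ arcsec spans θ·d AU: s = 0.269 × 33.223 = 8.937 AU.
= 8.937 × 1.496 × 10⁸ km = 1.3370 × 10^9 km.

1.337 × 10^9 km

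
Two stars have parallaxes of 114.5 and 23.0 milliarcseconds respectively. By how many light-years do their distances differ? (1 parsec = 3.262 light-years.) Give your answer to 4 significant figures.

113.3 ly

d_A = 1/0.1145″ = 8.7336 pc; d_B = 1/0.02300″ = 43.478 pc.
|d_B − d_A| = |43.478 − 8.7336| = 34.744 pc = 34.744 × 3.262 ly = 113.33 ly.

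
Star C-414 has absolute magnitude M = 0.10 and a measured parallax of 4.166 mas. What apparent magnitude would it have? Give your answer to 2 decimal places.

d = 1/p = 1/0.004166″ = 240.04 pc.
m − M = 5 log₁₀ d − 5 = 5 log₁₀(240.04) − 5 = 11.9014 − 5 = 6.9014.
m = M + (m − M) = 0.10 + 6.9014 = 7.00.

m = 7.00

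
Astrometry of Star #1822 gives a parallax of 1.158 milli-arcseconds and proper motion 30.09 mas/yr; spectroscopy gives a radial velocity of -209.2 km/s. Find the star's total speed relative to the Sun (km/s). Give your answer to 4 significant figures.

242.8 km/s

d = 1/p = 1/0.001158″ = 863.56 pc.
μ = 30.09 mas/yr = 0.03009 ″/yr.
v_t = 4.740 μ d = 4.740 × 0.03009 × 863.56 = 123.17 km/s.
v = √(v_r² + v_t²) = √((-209.2)² + 123.17²) = √58935.5 = 242.77 km/s.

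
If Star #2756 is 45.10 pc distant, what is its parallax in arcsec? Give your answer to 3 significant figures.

0.0222 arcsec

p = 1/d = 1/45.1 = 0.022173 arcsec.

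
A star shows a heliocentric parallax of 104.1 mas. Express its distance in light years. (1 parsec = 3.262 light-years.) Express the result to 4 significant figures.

p = 104.1 mas = 0.1041 arcsec.
d = 1/p = 1/0.1041 = 9.6061 pc.
In light-years: 9.6061 × 3.262 = 31.335 ly.

31.34 light years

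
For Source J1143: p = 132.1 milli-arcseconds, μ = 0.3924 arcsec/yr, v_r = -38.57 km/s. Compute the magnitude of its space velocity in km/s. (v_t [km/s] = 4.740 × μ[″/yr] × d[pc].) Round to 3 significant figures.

41.1 km/s

d = 1/p = 1/0.1321″ = 7.57 pc.
v_t = 4.740 μ d = 4.740 × 0.3924 × 7.57 = 14.08 km/s.
v = √(v_r² + v_t²) = √((-38.57)² + 14.08²) = √1685.89 = 41.06 km/s.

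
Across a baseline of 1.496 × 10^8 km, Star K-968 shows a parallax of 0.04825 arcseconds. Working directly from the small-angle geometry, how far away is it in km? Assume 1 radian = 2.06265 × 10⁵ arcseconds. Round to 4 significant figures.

6.395 × 10^14 km

θ = 0.04825″ = 0.04825/206265 = 2.3392 × 10^-7 rad.
d = B/θ = (1.496 × 10^8) / (2.3392 × 10^-7) = 6.3953 × 10^14 km.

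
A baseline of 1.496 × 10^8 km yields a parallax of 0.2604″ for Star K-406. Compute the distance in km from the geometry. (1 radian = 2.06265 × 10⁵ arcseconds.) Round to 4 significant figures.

θ = 0.2604″ = 0.2604/206265 = 1.2625 × 10^-6 rad.
d = B/θ = (1.496 × 10^8) / (1.2625 × 10^-6) = 1.1850 × 10^14 km.

1.185 × 10^14 km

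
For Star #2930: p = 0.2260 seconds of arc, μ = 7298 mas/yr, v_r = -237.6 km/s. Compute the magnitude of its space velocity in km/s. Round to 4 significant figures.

282.6 km/s

d = 1/p = 1/0.2260″ = 4.4248 pc.
μ = 7298 mas/yr = 7.298 ″/yr.
v_t = 4.740 μ d = 4.740 × 7.298 × 4.4248 = 153.06 km/s.
v = √(v_r² + v_t²) = √((-237.6)² + 153.06²) = √79881.1 = 282.63 km/s.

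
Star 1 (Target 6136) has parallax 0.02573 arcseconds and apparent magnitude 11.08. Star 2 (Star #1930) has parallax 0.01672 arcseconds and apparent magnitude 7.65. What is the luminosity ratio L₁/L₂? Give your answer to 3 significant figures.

L₁/L₂ = 0.0179

d₁ = 1/p₁ = 1/0.02573″ = 38.865 pc; d₂ = 1/p₂ = 1/0.01672″ = 59.809 pc.
M₁ = m₁ − 5 log₁₀ d₁ + 5 = 11.08 − 7.9478 + 5 = 8.1322.
M₂ = 7.65 − 8.8838 + 5 = 3.7662.
L₁/L₂ = 10^(0.4(M₂ − M₁)) = 10^(0.4 × (-4.3660)) = 10^(-1.74640) = 0.017931.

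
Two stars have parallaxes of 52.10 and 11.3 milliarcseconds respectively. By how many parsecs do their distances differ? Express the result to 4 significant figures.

d_A = 1/0.05210″ = 19.194 pc; d_B = 1/0.01130″ = 88.496 pc.
|d_B − d_A| = |88.496 − 19.194| = 69.302 pc.

69.30 pc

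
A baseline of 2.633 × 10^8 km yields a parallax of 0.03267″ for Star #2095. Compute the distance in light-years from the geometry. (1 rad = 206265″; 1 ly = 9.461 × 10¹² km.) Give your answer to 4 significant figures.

175.7 ly

θ = 0.03267″ = 0.03267/206265 = 1.5839 × 10^-7 rad.
d = B/θ = (2.633 × 10^8) / (1.5839 × 10^-7) = 1.6624 × 10^15 km = (1.6624 × 10^15) / (9.461 × 10^12) ly = 175.71 ly.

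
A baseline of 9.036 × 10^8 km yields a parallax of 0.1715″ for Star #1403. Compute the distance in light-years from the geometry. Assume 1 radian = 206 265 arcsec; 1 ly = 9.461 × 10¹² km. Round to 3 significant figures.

θ = 0.1715″ = 0.1715/206265 = 8.3145 × 10^-7 rad.
d = B/θ = (9.036 × 10^8) / (8.3145 × 10^-7) = 1.0868 × 10^15 km = (1.0868 × 10^15) / (9.461 × 10^12) ly = 114.87 ly.

115 ly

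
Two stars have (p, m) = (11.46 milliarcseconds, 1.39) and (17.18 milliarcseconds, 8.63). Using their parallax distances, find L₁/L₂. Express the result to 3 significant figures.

d₁ = 1/p₁ = 1/0.01146″ = 87.26 pc; d₂ = 1/p₂ = 1/0.01718″ = 58.207 pc.
M₁ = m₁ − 5 log₁₀ d₁ + 5 = 1.39 − 9.7041 + 5 = -3.3141.
M₂ = 8.63 − 8.8249 + 5 = 4.8051.
L₁/L₂ = 10^(0.4(M₂ − M₁)) = 10^(0.4 × 8.1192) = 10^3.24768 = 1768.8.

L₁/L₂ = 1770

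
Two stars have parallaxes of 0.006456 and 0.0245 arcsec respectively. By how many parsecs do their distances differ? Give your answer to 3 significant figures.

d_A = 1/0.006456″ = 154.89 pc; d_B = 1/0.02450″ = 40.816 pc.
|d_B − d_A| = |40.816 − 154.89| = 114.07 pc.

114 pc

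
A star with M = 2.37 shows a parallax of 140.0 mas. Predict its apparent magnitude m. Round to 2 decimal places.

m = 1.64

d = 1/p = 1/0.1400″ = 7.1429 pc.
m − M = 5 log₁₀ d − 5 = 5 log₁₀(7.1429) − 5 = 4.2694 − 5 = -0.7306.
m = M + (m − M) = 2.37 + (-0.7306) = 1.64.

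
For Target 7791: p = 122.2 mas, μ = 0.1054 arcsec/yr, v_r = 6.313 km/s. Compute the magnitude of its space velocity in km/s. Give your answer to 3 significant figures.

d = 1/p = 1/0.1222″ = 8.1833 pc.
v_t = 4.740 μ d = 4.740 × 0.1054 × 8.1833 = 4.0883 km/s.
v = √(v_r² + v_t²) = √(6.313² + 4.0883²) = √56.5682 = 7.5212 km/s.

7.52 km/s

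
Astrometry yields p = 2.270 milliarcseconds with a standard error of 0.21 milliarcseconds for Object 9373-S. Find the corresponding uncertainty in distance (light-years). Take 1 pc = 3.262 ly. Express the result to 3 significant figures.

d = 1/p, so σ_d = σ_p / p².
σ_d = 0.000210 / (0.002270)² = 0.000210 / 0.0000051529 = 40.754 pc = 40.754 × 3.262 ly = 132.94 ly.

133 ly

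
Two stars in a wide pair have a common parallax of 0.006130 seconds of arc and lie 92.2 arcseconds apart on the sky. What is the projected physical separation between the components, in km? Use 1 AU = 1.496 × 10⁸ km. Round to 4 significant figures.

2.250 × 10^12 km

d = 1/p = 1/0.006130″ = 163.13 pc.
At distance d (pc), an angle of θ arcsec spans θ·d AU: s = 92.2 × 163.13 = 15041 AU.
= 15041 × 1.496 × 10⁸ km = 2.2501 × 10^12 km.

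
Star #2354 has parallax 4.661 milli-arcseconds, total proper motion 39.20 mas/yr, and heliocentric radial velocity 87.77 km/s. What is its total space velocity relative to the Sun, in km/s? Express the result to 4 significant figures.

96.40 km/s

d = 1/p = 1/0.004661″ = 214.55 pc.
μ = 39.20 mas/yr = 0.03920 ″/yr.
v_t = 4.740 μ d = 4.740 × 0.03920 × 214.55 = 39.865 km/s.
v = √(v_r² + v_t²) = √(87.77² + 39.865²) = √9292.79 = 96.399 km/s.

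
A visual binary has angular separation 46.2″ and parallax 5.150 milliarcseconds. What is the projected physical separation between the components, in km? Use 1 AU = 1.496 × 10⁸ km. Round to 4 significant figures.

d = 1/p = 1/0.005150″ = 194.17 pc.
At distance d (pc), an angle of θ arcsec spans θ·d AU: s = 46.2 × 194.17 = 8970.7 AU.
= 8970.7 × 1.496 × 10⁸ km = 1.3420 × 10^12 km.

1.342 × 10^12 km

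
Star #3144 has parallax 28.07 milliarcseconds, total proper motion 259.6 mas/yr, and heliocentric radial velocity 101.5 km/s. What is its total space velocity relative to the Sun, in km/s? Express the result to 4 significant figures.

d = 1/p = 1/0.02807″ = 35.625 pc.
μ = 259.6 mas/yr = 0.2596 ″/yr.
v_t = 4.740 μ d = 4.740 × 0.2596 × 35.625 = 43.837 km/s.
v = √(v_r² + v_t²) = √(101.5² + 43.837²) = √12223.9 = 110.56 km/s.

110.6 km/s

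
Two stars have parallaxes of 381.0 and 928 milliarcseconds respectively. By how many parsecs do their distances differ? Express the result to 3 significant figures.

1.55 pc

d_A = 1/0.3810″ = 2.6247 pc; d_B = 1/0.9280″ = 1.0776 pc.
|d_B − d_A| = |1.0776 − 2.6247| = 1.5471 pc.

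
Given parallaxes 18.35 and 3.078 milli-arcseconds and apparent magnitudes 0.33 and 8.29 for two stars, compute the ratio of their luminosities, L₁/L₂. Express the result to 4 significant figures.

L₁/L₂ = 42.98

d₁ = 1/p₁ = 1/0.01835″ = 54.496 pc; d₂ = 1/p₂ = 1/0.003078″ = 324.89 pc.
M₁ = m₁ − 5 log₁₀ d₁ + 5 = 0.33 − 8.6818 + 5 = -3.3518.
M₂ = 8.29 − 12.5587 + 5 = 0.7313.
L₁/L₂ = 10^(0.4(M₂ − M₁)) = 10^(0.4 × 4.0831) = 10^1.63324 = 42.977.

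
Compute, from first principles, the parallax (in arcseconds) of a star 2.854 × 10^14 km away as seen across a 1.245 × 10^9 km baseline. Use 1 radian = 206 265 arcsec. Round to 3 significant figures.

0.900 arcsec

θ ≈ B/d = (1.245 × 10^9) / (2.854 × 10^14) = 4.3623 × 10^-6 rad.
In arcseconds: 4.3623 × 10^-6 × 206265 = 0.89979″.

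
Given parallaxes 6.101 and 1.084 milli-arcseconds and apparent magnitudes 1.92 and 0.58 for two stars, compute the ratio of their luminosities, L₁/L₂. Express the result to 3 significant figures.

L₁/L₂ = 0.00919

d₁ = 1/p₁ = 1/0.006101″ = 163.91 pc; d₂ = 1/p₂ = 1/0.001084″ = 922.51 pc.
M₁ = m₁ − 5 log₁₀ d₁ + 5 = 1.92 − 11.0730 + 5 = -4.1530.
M₂ = 0.58 − 14.8249 + 5 = -9.2449.
L₁/L₂ = 10^(0.4(M₂ − M₁)) = 10^(0.4 × (-5.0919)) = 10^(-2.03676) = 0.0091884.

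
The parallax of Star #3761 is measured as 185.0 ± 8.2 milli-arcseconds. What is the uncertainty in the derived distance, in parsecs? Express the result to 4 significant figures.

d = 1/p, so σ_d = σ_p / p².
σ_d = 0.00820 / (0.1850)² = 0.00820 / 0.034225 = 0.23959 pc.

0.2396 pc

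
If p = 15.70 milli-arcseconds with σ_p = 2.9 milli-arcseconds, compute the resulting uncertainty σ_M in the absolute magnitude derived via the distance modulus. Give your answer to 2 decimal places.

σ_M = 0.40 mag

M = m − 5 log₁₀ d + 5 = m + 5 log₁₀ p + 5, so ∂M/∂p = 5/(p ln 10).
σ_M = (5/ln 10) · (σ_p/p) = 2.1715 × 2.9/15.70 = 2.1715 × 0.18471 = 0.4011.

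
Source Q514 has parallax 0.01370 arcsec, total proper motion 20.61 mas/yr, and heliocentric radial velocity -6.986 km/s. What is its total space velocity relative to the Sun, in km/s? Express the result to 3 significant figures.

9.98 km/s

d = 1/p = 1/0.01370″ = 72.993 pc.
μ = 20.61 mas/yr = 0.02061 ″/yr.
v_t = 4.740 μ d = 4.740 × 0.02061 × 72.993 = 7.1308 km/s.
v = √(v_r² + v_t²) = √((-6.986)² + 7.1308²) = √99.6525 = 9.9826 km/s.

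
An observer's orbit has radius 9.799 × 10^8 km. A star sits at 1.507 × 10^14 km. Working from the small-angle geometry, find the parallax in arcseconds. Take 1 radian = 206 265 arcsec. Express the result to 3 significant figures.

θ ≈ B/d = (9.799 × 10^8) / (1.507 × 10^14) = 6.5023 × 10^-6 rad.
In arcseconds: 6.5023 × 10^-6 × 206265 = 1.3412″.

1.34 arcsec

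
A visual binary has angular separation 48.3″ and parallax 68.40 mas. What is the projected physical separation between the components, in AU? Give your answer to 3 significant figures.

706 AU

d = 1/p = 1/0.06840″ = 14.62 pc.
At distance d (pc), an angle of θ arcsec spans θ·d AU: s = 48.3 × 14.62 = 706.15 AU.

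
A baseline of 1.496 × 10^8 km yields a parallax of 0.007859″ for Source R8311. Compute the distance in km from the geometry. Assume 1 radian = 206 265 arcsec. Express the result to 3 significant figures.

θ = 0.007859″ = 0.007859/206265 = 3.8101 × 10^-8 rad.
d = B/θ = (1.496 × 10^8) / (3.8101 × 10^-8) = 3.9264 × 10^15 km.

3.93 × 10^15 km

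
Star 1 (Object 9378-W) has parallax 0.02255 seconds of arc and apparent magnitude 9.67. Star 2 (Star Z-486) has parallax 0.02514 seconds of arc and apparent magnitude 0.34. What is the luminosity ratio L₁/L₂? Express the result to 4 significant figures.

L₁/L₂ = 0.0002304

d₁ = 1/p₁ = 1/0.02255″ = 44.346 pc; d₂ = 1/p₂ = 1/0.02514″ = 39.777 pc.
M₁ = m₁ − 5 log₁₀ d₁ + 5 = 9.67 − 8.2343 + 5 = 6.4357.
M₂ = 0.34 − 7.9982 + 5 = -2.6582.
L₁/L₂ = 10^(0.4(M₂ − M₁)) = 10^(0.4 × (-9.0939)) = 10^(-3.63756) = 0.00023038.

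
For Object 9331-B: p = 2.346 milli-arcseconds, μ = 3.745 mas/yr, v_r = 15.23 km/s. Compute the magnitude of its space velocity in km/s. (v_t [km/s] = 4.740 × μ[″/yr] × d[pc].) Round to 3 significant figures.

d = 1/p = 1/0.002346″ = 426.26 pc.
μ = 3.745 mas/yr = 0.003745 ″/yr.
v_t = 4.740 μ d = 4.740 × 0.003745 × 426.26 = 7.5667 km/s.
v = √(v_r² + v_t²) = √(15.23² + 7.5667²) = √289.208 = 17.006 km/s.

17.0 km/s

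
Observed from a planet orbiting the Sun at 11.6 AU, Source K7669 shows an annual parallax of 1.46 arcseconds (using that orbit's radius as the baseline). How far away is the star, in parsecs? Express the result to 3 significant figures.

7.95 pc

With baseline B (in AU) and parallax p (in arcsec), d = B/p parsecs.
d = 11.6 / 1.46 = 7.9452 pc.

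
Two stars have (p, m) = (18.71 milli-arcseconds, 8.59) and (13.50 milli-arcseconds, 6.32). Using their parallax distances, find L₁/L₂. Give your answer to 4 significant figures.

d₁ = 1/p₁ = 1/0.01871″ = 53.447 pc; d₂ = 1/p₂ = 1/0.01350″ = 74.074 pc.
M₁ = m₁ − 5 log₁₀ d₁ + 5 = 8.59 − 8.6396 + 5 = 4.9504.
M₂ = 6.32 − 9.3483 + 5 = 1.9717.
L₁/L₂ = 10^(0.4(M₂ − M₁)) = 10^(0.4 × (-2.9787)) = 10^(-1.19148) = 0.064346.

L₁/L₂ = 0.06435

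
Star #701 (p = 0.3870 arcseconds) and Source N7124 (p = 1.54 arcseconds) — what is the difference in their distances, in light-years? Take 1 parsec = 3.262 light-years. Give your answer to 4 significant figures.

6.311 ly

d_A = 1/0.3870″ = 2.584 pc; d_B = 1/1.540″ = 0.64935 pc.
|d_B − d_A| = |0.64935 − 2.584| = 1.9347 pc = 1.9347 × 3.262 ly = 6.311 ly.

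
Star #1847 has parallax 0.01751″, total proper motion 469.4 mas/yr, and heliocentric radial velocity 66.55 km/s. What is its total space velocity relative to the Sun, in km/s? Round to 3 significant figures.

143 km/s

d = 1/p = 1/0.01751″ = 57.11 pc.
μ = 469.4 mas/yr = 0.4694 ″/yr.
v_t = 4.740 μ d = 4.740 × 0.4694 × 57.11 = 127.07 km/s.
v = √(v_r² + v_t²) = √(66.55² + 127.07²) = √20575.7 = 143.44 km/s.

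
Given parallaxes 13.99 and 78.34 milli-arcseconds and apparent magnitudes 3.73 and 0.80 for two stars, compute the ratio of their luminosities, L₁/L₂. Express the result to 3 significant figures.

L₁/L₂ = 2.11

d₁ = 1/p₁ = 1/0.01399″ = 71.48 pc; d₂ = 1/p₂ = 1/0.07834″ = 12.765 pc.
M₁ = m₁ − 5 log₁₀ d₁ + 5 = 3.73 − 9.2709 + 5 = -0.5409.
M₂ = 0.80 − 5.5301 + 5 = 0.2699.
L₁/L₂ = 10^(0.4(M₂ − M₁)) = 10^(0.4 × 0.8108) = 10^0.32432 = 2.1102.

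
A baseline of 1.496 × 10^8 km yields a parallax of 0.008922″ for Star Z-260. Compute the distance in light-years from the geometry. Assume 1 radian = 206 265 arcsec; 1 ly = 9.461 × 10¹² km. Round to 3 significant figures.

θ = 0.008922″ = 0.008922/206265 = 4.3255 × 10^-8 rad.
d = B/θ = (1.496 × 10^8) / (4.3255 × 10^-8) = 3.4586 × 10^15 km = (3.4586 × 10^15) / (9.461 × 10^12) ly = 365.56 ly.

366 ly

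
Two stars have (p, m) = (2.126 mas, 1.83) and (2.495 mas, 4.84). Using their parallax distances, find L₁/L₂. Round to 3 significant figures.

d₁ = 1/p₁ = 1/0.002126″ = 470.37 pc; d₂ = 1/p₂ = 1/0.002495″ = 400.8 pc.
M₁ = m₁ − 5 log₁₀ d₁ + 5 = 1.83 − 13.3622 + 5 = -6.5322.
M₂ = 4.84 − 13.0146 + 5 = -3.1746.
L₁/L₂ = 10^(0.4(M₂ − M₁)) = 10^(0.4 × 3.3576) = 10^1.34304 = 22.031.

L₁/L₂ = 22.0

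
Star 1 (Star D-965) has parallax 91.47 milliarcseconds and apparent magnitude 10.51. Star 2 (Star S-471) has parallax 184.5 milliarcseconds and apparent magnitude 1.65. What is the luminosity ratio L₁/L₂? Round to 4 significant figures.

d₁ = 1/p₁ = 1/0.09147″ = 10.933 pc; d₂ = 1/p₂ = 1/0.1845″ = 5.4201 pc.
M₁ = m₁ − 5 log₁₀ d₁ + 5 = 10.51 − 5.1937 + 5 = 10.3163.
M₂ = 1.65 − 3.6700 + 5 = 2.9800.
L₁/L₂ = 10^(0.4(M₂ − M₁)) = 10^(0.4 × (-7.3363)) = 10^(-2.93452) = 0.0011627.

L₁/L₂ = 0.001163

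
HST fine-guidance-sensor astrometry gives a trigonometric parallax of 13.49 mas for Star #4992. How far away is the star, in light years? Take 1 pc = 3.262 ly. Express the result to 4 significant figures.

241.8 light years

p = 13.49 mas = 0.01349 arcsec.
d = 1/p = 1/0.01349 = 74.129 pc.
In light-years: 74.129 × 3.262 = 241.81 ly.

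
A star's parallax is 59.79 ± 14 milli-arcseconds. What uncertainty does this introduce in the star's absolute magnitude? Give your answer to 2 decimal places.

M = m − 5 log₁₀ d + 5 = m + 5 log₁₀ p + 5, so ∂M/∂p = 5/(p ln 10).
σ_M = (5/ln 10) · (σ_p/p) = 2.1715 × 14/59.79 = 2.1715 × 0.23415 = 0.50846.

σ_M = 0.51 mag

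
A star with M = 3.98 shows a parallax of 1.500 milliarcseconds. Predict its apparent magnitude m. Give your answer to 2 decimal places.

m = 13.10

d = 1/p = 1/0.001500″ = 666.67 pc.
m − M = 5 log₁₀ d − 5 = 5 log₁₀(666.67) − 5 = 14.1196 − 5 = 9.1196.
m = M + (m − M) = 3.98 + 9.1196 = 13.10.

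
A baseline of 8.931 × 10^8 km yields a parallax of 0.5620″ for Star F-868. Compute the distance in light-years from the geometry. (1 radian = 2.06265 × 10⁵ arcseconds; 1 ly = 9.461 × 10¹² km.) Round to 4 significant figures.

θ = 0.5620″ = 0.5620/206265 = 2.7247 × 10^-6 rad.
d = B/θ = (8.931 × 10^8) / (2.7247 × 10^-6) = 3.2778 × 10^14 km = (3.2778 × 10^14) / (9.461 × 10^12) ly = 34.645 ly.

34.65 ly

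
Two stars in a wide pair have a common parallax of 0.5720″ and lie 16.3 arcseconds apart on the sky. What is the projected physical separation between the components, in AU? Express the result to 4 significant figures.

28.50 AU

d = 1/p = 1/0.5720″ = 1.7483 pc.
At distance d (pc), an angle of θ arcsec spans θ·d AU: s = 16.3 × 1.7483 = 28.497 AU.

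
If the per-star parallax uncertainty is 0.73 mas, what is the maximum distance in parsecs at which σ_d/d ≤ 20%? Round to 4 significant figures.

274.0 pc

σ_d/d = σ_p/p, so the condition is σ_p/p ≤ 0.20, i.e. p ≥ σ_p/0.20.
p_min = 0.73/0.20 = 3.65 mas = 0.00365 arcsec.
d_max = 1/p_min = 1/0.00365 = 273.97 pc.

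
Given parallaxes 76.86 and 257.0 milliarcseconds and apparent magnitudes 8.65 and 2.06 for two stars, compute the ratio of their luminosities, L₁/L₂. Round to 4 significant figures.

d₁ = 1/p₁ = 1/0.07686″ = 13.011 pc; d₂ = 1/p₂ = 1/0.2570″ = 3.8911 pc.
M₁ = m₁ − 5 log₁₀ d₁ + 5 = 8.65 − 5.5716 + 5 = 8.0784.
M₂ = 2.06 − 2.9504 + 5 = 4.1096.
L₁/L₂ = 10^(0.4(M₂ − M₁)) = 10^(0.4 × (-3.9688)) = 10^(-1.58752) = 0.025851.

L₁/L₂ = 0.02585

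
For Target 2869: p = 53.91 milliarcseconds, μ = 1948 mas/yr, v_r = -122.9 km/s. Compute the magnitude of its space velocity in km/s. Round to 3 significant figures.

211 km/s

d = 1/p = 1/0.05391″ = 18.549 pc.
μ = 1948 mas/yr = 1.948 ″/yr.
v_t = 4.740 μ d = 4.740 × 1.948 × 18.549 = 171.27 km/s.
v = √(v_r² + v_t²) = √((-122.9)² + 171.27²) = √44437.8 = 210.8 km/s.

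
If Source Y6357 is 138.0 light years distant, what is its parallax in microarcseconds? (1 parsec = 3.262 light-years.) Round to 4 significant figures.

23640 μas

d = 138.0 ly ÷ 3.262 = 42.305 pc.
p = 1/d = 1/42.305 = 0.023638 arcsec.
= 0.023638 × 10⁶ = 23638 μas.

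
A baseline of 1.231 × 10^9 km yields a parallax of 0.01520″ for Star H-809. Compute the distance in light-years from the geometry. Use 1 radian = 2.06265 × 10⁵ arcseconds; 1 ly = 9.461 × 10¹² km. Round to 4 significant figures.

θ = 0.01520″ = 0.01520/206265 = 7.3692 × 10^-8 rad.
d = B/θ = (1.231 × 10^9) / (7.3692 × 10^-8) = 1.6705 × 10^16 km = (1.6705 × 10^16) / (9.461 × 10^12) ly = 1765.7 ly.

1766 ly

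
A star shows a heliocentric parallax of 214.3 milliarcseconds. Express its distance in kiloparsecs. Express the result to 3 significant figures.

0.00467 kpc

p = 214.3 milliarcseconds = 0.2143 arcsec.
d = 1/p = 1/0.2143 = 4.6664 pc.
= 0.0046664 kpc.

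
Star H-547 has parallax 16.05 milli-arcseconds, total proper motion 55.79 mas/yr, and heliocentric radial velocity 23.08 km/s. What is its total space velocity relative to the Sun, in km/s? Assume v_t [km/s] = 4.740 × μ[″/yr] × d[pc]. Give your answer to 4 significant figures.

28.36 km/s

d = 1/p = 1/0.01605″ = 62.305 pc.
μ = 55.79 mas/yr = 0.05579 ″/yr.
v_t = 4.740 μ d = 4.740 × 0.05579 × 62.305 = 16.476 km/s.
v = √(v_r² + v_t²) = √(23.08² + 16.476²) = √804.145 = 28.357 km/s.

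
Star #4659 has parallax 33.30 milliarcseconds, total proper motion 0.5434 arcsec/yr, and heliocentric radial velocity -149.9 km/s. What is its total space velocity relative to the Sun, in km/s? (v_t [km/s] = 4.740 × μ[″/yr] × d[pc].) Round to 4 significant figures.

168.7 km/s

d = 1/p = 1/0.03330″ = 30.03 pc.
v_t = 4.740 μ d = 4.740 × 0.5434 × 30.03 = 77.349 km/s.
v = √(v_r² + v_t²) = √((-149.9)² + 77.349²) = √28452.9 = 168.68 km/s.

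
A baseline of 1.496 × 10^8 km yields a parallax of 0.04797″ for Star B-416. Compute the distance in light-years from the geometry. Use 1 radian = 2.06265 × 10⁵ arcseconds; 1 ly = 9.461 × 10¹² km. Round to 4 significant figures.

θ = 0.04797″ = 0.04797/206265 = 2.3256 × 10^-7 rad.
d = B/θ = (1.496 × 10^8) / (2.3256 × 10^-7) = 6.4327 × 10^14 km = (6.4327 × 10^14) / (9.461 × 10^12) ly = 67.992 ly.

67.99 ly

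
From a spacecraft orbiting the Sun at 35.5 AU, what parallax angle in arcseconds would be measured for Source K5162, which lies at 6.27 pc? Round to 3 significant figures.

5.66 arcsec

p (arcsec) = B (AU) / d (pc).
p = 35.5 / 6.27 = 5.6619 arcsec.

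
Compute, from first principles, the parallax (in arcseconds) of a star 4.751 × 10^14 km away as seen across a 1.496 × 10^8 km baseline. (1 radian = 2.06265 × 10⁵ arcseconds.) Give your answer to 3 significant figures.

0.0649 arcsec

θ ≈ B/d = (1.496 × 10^8) / (4.751 × 10^14) = 3.1488 × 10^-7 rad.
In arcseconds: 3.1488 × 10^-7 × 206265 = 0.064949″.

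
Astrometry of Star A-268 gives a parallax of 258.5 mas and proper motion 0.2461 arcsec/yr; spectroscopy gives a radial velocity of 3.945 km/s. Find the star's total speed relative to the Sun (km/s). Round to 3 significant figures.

5.99 km/s

d = 1/p = 1/0.2585″ = 3.8685 pc.
v_t = 4.740 μ d = 4.740 × 0.2461 × 3.8685 = 4.5127 km/s.
v = √(v_r² + v_t²) = √(3.945² + 4.5127²) = √35.9275 = 5.994 km/s.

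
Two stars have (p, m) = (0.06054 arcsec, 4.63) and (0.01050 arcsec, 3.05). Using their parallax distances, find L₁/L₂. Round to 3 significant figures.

d₁ = 1/p₁ = 1/0.06054″ = 16.518 pc; d₂ = 1/p₂ = 1/0.01050″ = 95.238 pc.
M₁ = m₁ − 5 log₁₀ d₁ + 5 = 4.63 − 6.0898 + 5 = 3.5402.
M₂ = 3.05 − 9.8941 + 5 = -1.8441.
L₁/L₂ = 10^(0.4(M₂ − M₁)) = 10^(0.4 × (-5.3843)) = 10^(-2.15372) = 0.0070191.

L₁/L₂ = 0.00702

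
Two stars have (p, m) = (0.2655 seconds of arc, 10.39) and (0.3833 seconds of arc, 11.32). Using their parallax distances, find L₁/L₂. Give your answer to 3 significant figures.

L₁/L₂ = 4.91

d₁ = 1/p₁ = 1/0.2655″ = 3.7665 pc; d₂ = 1/p₂ = 1/0.3833″ = 2.6089 pc.
M₁ = m₁ − 5 log₁₀ d₁ + 5 = 10.39 − 2.8797 + 5 = 12.5103.
M₂ = 11.32 − 2.0823 + 5 = 14.2377.
L₁/L₂ = 10^(0.4(M₂ − M₁)) = 10^(0.4 × 1.7274) = 10^0.69096 = 4.9086.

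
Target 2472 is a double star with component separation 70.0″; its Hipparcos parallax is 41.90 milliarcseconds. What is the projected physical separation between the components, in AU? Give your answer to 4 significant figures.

d = 1/p = 1/0.04190″ = 23.866 pc.
At distance d (pc), an angle of θ arcsec spans θ·d AU: s = 70.0 × 23.866 = 1670.6 AU.

1671 AU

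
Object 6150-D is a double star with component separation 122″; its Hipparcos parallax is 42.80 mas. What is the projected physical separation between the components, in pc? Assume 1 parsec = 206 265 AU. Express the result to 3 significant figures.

0.0138 pc

d = 1/p = 1/0.04280″ = 23.364 pc.
At distance d (pc), an angle of θ arcsec spans θ·d AU: s = 122 × 23.364 = 2850.4 AU.
= 2850.4 / 206265 = 0.013819 pc.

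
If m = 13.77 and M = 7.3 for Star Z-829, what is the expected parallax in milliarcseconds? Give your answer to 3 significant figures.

5.08 mas

m − M = 13.77 − 7.3 = 6.47.
d = 10^((m−M)/5 + 1) = 10^2.294 = 196.79 pc.
p = 1/d = 1/196.79 = 0.0050816 arcsec = 5.0816 mas.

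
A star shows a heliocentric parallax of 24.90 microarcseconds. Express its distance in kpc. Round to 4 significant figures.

p = 24.90 microarcseconds = 0.00002490 arcsec.
d = 1/p = 1/0.00002490 = 40161 pc.
= 40.161 kpc.

40.16 kpc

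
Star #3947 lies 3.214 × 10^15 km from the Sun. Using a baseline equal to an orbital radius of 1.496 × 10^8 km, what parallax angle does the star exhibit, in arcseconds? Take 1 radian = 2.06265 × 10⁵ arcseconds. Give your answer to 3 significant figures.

0.00960 arcsec

θ ≈ B/d = (1.496 × 10^8) / (3.214 × 10^15) = 4.6546 × 10^-8 rad.
In arcseconds: 4.6546 × 10^-8 × 206265 = 0.0096008″.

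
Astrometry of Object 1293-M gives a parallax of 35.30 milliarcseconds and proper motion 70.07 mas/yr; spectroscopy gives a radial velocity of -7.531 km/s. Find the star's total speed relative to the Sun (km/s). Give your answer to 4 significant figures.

12.05 km/s

d = 1/p = 1/0.03530″ = 28.329 pc.
μ = 70.07 mas/yr = 0.07007 ″/yr.
v_t = 4.740 μ d = 4.740 × 0.07007 × 28.329 = 9.409 km/s.
v = √(v_r² + v_t²) = √((-7.531)² + 9.409²) = √145.245 = 12.052 km/s.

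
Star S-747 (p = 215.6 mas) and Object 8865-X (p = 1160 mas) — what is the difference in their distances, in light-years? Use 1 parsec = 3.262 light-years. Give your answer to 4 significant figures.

12.32 ly

d_A = 1/0.2156″ = 4.6382 pc; d_B = 1/1.160″ = 0.86207 pc.
|d_B − d_A| = |0.86207 − 4.6382| = 3.7761 pc = 3.7761 × 3.262 ly = 12.318 ly.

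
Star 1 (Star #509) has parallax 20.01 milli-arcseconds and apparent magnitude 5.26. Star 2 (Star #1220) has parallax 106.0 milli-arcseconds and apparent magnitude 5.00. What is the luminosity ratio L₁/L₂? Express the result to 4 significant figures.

L₁/L₂ = 22.09

d₁ = 1/p₁ = 1/0.02001″ = 49.975 pc; d₂ = 1/p₂ = 1/0.1060″ = 9.434 pc.
M₁ = m₁ − 5 log₁₀ d₁ + 5 = 5.26 − 8.4938 + 5 = 1.7662.
M₂ = 5.00 − 4.8735 + 5 = 5.1265.
L₁/L₂ = 10^(0.4(M₂ − M₁)) = 10^(0.4 × 3.3603) = 10^1.34412 = 22.086.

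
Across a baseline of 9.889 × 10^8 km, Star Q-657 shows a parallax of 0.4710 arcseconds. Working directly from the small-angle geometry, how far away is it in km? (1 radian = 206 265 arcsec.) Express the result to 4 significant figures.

θ = 0.4710″ = 0.4710/206265 = 2.2835 × 10^-6 rad.
d = B/θ = (9.889 × 10^8) / (2.2835 × 10^-6) = 4.3306 × 10^14 km.

4.331 × 10^14 km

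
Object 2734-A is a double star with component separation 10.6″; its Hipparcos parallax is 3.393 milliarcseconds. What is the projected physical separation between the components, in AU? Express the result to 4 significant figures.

d = 1/p = 1/0.003393″ = 294.72 pc.
At distance d (pc), an angle of θ arcsec spans θ·d AU: s = 10.6 × 294.72 = 3124 AU.

3124 AU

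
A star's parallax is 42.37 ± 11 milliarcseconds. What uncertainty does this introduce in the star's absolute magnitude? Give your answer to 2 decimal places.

M = m − 5 log₁₀ d + 5 = m + 5 log₁₀ p + 5, so ∂M/∂p = 5/(p ln 10).
σ_M = (5/ln 10) · (σ_p/p) = 2.1715 × 11/42.37 = 2.1715 × 0.25962 = 0.56376.

σ_M = 0.56 mag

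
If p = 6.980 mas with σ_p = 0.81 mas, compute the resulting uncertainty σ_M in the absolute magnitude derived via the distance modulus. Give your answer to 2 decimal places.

σ_M = 0.25 mag

M = m − 5 log₁₀ d + 5 = m + 5 log₁₀ p + 5, so ∂M/∂p = 5/(p ln 10).
σ_M = (5/ln 10) · (σ_p/p) = 2.1715 × 0.81/6.980 = 2.1715 × 0.11605 = 0.252.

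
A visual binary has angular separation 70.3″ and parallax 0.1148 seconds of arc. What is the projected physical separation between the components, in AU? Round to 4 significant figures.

612.4 AU

d = 1/p = 1/0.1148″ = 8.7108 pc.
At distance d (pc), an angle of θ arcsec spans θ·d AU: s = 70.3 × 8.7108 = 612.37 AU.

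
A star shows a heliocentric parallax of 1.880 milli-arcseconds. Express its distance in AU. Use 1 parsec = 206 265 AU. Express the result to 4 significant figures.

p = 1.880 milli-arcseconds = 0.001880 arcsec.
d = 1/p = 1/0.001880 = 531.91 pc.
In AU: 531.91 × 206265 = 1.0971 × 10^8 AU.

1.097 × 10^8 AU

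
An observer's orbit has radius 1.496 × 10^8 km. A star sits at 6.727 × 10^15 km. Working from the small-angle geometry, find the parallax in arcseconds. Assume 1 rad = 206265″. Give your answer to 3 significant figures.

θ ≈ B/d = (1.496 × 10^8) / (6.727 × 10^15) = 2.2239 × 10^-8 rad.
In arcseconds: 2.2239 × 10^-8 × 206265 = 0.0045871″.

0.00459 arcsec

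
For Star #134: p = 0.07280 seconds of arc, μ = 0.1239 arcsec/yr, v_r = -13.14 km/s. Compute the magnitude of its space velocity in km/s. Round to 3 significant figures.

d = 1/p = 1/0.07280″ = 13.736 pc.
v_t = 4.740 μ d = 4.740 × 0.1239 × 13.736 = 8.067 km/s.
v = √(v_r² + v_t²) = √((-13.14)² + 8.067²) = √237.736 = 15.419 km/s.

15.4 km/s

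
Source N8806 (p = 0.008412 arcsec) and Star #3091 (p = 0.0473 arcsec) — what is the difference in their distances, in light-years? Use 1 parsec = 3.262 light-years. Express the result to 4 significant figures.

d_A = 1/0.008412″ = 118.88 pc; d_B = 1/0.04730″ = 21.142 pc.
|d_B − d_A| = |21.142 − 118.88| = 97.738 pc = 97.738 × 3.262 ly = 318.82 ly.

318.8 ly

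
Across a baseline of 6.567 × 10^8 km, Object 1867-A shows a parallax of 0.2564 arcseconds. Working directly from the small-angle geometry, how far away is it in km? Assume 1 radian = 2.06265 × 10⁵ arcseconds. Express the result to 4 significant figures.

5.283 × 10^14 km

θ = 0.2564″ = 0.2564/206265 = 1.2431 × 10^-6 rad.
d = B/θ = (6.567 × 10^8) / (1.2431 × 10^-6) = 5.2828 × 10^14 km.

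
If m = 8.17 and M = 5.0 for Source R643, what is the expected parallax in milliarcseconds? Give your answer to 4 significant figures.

m − M = 8.17 − 5.0 = 3.17.
d = 10^((m−M)/5 + 1) = 10^1.634 = 43.053 pc.
p = 1/d = 1/43.053 = 0.023227 arcsec = 23.227 mas.

23.23 mas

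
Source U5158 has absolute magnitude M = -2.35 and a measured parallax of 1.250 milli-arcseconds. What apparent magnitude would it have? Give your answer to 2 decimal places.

d = 1/p = 1/0.001250″ = 800 pc.
m − M = 5 log₁₀ d − 5 = 5 log₁₀(800) − 5 = 14.5154 − 5 = 9.5154.
m = M + (m − M) = -2.35 + 9.5154 = 7.17.

m = 7.17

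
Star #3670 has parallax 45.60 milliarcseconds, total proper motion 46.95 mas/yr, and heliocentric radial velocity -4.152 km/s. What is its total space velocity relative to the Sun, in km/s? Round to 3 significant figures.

6.41 km/s

d = 1/p = 1/0.04560″ = 21.93 pc.
μ = 46.95 mas/yr = 0.04695 ″/yr.
v_t = 4.740 μ d = 4.740 × 0.04695 × 21.93 = 4.8804 km/s.
v = √(v_r² + v_t²) = √((-4.152)² + 4.8804²) = √41.0574 = 6.4076 km/s.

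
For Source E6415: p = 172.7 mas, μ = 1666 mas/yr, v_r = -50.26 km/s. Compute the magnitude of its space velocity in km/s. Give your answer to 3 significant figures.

d = 1/p = 1/0.1727″ = 5.7904 pc.
μ = 1666 mas/yr = 1.666 ″/yr.
v_t = 4.740 μ d = 4.740 × 1.666 × 5.7904 = 45.726 km/s.
v = √(v_r² + v_t²) = √((-50.26)² + 45.726²) = √4616.93 = 67.948 km/s.

67.9 km/s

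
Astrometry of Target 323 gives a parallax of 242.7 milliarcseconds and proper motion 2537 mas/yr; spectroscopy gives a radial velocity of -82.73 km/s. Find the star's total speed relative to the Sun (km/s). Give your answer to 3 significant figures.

d = 1/p = 1/0.2427″ = 4.1203 pc.
μ = 2537 mas/yr = 2.537 ″/yr.
v_t = 4.740 μ d = 4.740 × 2.537 × 4.1203 = 49.548 km/s.
v = √(v_r² + v_t²) = √((-82.73)² + 49.548²) = √9299.26 = 96.433 km/s.

96.4 km/s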